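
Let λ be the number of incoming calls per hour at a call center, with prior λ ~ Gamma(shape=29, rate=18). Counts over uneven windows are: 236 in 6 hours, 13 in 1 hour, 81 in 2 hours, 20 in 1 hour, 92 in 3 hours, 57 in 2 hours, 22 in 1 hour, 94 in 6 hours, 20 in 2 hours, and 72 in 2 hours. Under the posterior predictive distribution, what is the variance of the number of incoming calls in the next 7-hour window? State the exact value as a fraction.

16422/121

Total count: 236 + 13 + 81 + 20 + 92 + 57 + 22 + 94 + 20 + 72 = 707.
Total exposure: 6 + 1 + 2 + 1 + 3 + 2 + 1 + 6 + 2 + 2 = 26 hours.
The Gamma prior is conjugate for the Poisson rate, so λ | data ~ Gamma(29+707, 18+26) = Gamma(736, 44).
The posterior predictive for a window of length T is Negative Binomial with variance T·α'·(β'+T)/β'² = 7·736·51/1936 = 16422/121.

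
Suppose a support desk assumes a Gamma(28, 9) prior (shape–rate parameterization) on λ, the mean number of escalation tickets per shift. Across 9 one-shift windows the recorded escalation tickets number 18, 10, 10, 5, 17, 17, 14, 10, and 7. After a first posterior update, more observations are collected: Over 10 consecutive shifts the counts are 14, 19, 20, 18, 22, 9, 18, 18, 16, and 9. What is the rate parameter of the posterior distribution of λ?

Total count: 18 + 10 + 10 + 5 + 17 + 17 + 14 + 10 + 7 = 108.
Total exposure: 9 shifts.
After the first batch: Gamma(28 + 108, 9 + 9) = Gamma(136, 18).
Total count: 14 + 19 + 20 + 18 + 22 + 9 + 18 + 18 + 16 + 9 = 163.
Total exposure: 10 shifts.
After the second batch: Gamma(136 + 163, 18 + 10) = Gamma(299, 28).

28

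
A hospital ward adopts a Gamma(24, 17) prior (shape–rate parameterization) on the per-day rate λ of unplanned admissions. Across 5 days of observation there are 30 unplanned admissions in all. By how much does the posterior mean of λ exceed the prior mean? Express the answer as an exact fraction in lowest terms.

195/187

Total count 30 over total exposure 5 days.
The Gamma prior is conjugate for the Poisson rate, so λ | data ~ Gamma(24+30, 17+5) = Gamma(54, 22).
Posterior mean = 54/22 = 27/11; prior mean = 24/17 = 24/17. Difference = 27/11 − 24/17 = 195/187.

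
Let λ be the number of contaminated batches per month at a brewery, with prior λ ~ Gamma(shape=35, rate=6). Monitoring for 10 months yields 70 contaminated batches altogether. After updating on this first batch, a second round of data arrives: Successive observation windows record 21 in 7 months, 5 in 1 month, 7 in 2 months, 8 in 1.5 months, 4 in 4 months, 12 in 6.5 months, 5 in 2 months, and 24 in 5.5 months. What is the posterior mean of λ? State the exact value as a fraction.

Total count 70 over total exposure 10 months.
After the first batch: Gamma(35 + 70, 6 + 10) = Gamma(105, 16).
Total count: 21 + 5 + 7 + 8 + 4 + 12 + 5 + 24 = 86.
Total exposure: 7 + 1 + 2 + 1.5 + 4 + 6.5 + 2 + 5.5 = 29.5 months.
After the second batch: Gamma(105 + 86, 16 + 29.5) = Gamma(191, 91/2).
Posterior mean = α'/β' = 191/(91/2) = 382/91.

382/91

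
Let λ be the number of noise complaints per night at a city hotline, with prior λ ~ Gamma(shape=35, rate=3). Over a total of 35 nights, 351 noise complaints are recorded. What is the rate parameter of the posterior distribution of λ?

Total count 351 over total exposure 35 nights.
Gamma(α, β) with Poisson data over total exposure Σt gives posterior Gamma(α+Σx, β+Σt) = Gamma(386, 38).

38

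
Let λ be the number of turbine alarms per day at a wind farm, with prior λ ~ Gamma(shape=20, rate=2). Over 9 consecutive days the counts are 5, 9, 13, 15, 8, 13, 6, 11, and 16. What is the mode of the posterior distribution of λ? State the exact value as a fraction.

115/11

Total count: 5 + 9 + 13 + 15 + 8 + 13 + 6 + 11 + 16 = 96.
Total exposure: 9 days.
The Gamma prior is conjugate for the Poisson rate, so λ | data ~ Gamma(20+96, 2+9) = Gamma(116, 11).
Posterior mode = (α'−1)/β' = 115/11.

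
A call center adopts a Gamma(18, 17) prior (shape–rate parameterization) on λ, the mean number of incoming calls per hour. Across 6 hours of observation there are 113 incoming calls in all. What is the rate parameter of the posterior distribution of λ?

Total count 113 over total exposure 6 hours.
Conjugate update: add total count to the shape and total exposure to the rate, giving Gamma(131, 23).

23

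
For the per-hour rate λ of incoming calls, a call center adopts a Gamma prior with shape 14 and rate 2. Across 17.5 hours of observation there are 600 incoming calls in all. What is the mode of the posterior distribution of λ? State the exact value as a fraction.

Total count 600 over total exposure 17.5 hours.
By Gamma–Poisson conjugacy, the posterior is Gamma(α + Σx, β + Σt) = Gamma(14 + 600, 2 + 17.5) = Gamma(614, 39/2).
Posterior mode = (α'−1)/β' = 613/(39/2) = 1226/39.

1226/39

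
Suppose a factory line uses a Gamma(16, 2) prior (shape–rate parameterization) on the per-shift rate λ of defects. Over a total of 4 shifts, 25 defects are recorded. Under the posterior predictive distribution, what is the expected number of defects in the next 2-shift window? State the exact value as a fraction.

41/3

Total count 25 over total exposure 4 shifts.
Conjugate update: add total count to the shape and total exposure to the rate, giving Gamma(41, 6).
Predictive mean over a 2-shift window = T·E[λ|data] = 2·41/6 = 41/3.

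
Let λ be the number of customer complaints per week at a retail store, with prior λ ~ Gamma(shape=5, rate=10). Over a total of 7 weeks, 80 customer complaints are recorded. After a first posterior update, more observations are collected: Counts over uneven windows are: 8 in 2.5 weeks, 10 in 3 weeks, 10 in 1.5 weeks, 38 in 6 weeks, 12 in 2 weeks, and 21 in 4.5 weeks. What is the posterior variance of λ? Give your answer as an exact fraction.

Total count 80 over total exposure 7 weeks.
After the first batch: Gamma(5 + 80, 10 + 7) = Gamma(85, 17).
Total count: 8 + 10 + 10 + 38 + 12 + 21 = 99.
Total exposure: 2.5 + 3 + 1.5 + 6 + 2 + 4.5 = 19.5 weeks.
After the second batch: Gamma(85 + 99, 17 + 19.5) = Gamma(184, 73/2).
Posterior variance = α'/β'² = 184/(5329/4) = 736/5329.

736/5329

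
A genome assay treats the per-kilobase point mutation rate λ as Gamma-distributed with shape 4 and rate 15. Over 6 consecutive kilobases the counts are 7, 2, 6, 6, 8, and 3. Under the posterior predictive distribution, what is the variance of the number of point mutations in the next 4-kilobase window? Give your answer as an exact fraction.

400/49

Total count: 7 + 2 + 6 + 6 + 8 + 3 = 32.
Total exposure: 6 kilobases.
Posterior: α' = 4 + 32 = 36, β' = 15 + 6 = 21.
The posterior predictive for a window of length T is Negative Binomial with variance T·α'·(β'+T)/β'² = 4·36·25/441 = 400/49.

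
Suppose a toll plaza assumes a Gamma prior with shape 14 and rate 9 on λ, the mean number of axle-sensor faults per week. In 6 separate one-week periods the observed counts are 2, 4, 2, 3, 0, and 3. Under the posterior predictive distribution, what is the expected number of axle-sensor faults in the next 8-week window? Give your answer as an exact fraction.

224/15

Total count: 2 + 4 + 2 + 3 + 0 + 3 = 14.
Total exposure: 6 weeks.
Conjugate update: add total count to the shape and total exposure to the rate, giving Gamma(28, 15).
Predictive mean over an 8-week window = T·E[λ|data] = 8·28/15 = 224/15.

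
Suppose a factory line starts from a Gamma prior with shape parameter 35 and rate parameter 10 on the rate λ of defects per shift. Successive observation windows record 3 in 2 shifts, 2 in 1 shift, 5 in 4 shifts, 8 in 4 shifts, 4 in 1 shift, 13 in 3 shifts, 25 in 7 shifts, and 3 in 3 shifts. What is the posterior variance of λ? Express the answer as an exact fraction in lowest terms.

2/25

Total count: 3 + 2 + 5 + 8 + 4 + 13 + 25 + 3 = 63.
Total exposure: 2 + 1 + 4 + 4 + 1 + 3 + 7 + 3 = 25 shifts.
The Gamma prior is conjugate for the Poisson rate, so λ | data ~ Gamma(35+63, 10+25) = Gamma(98, 35).
Posterior variance = α'/β'² = 98/1225 = 2/25.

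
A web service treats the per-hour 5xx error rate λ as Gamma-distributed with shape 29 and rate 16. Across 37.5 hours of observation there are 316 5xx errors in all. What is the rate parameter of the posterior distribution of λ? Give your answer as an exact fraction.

107/2

Total count 316 over total exposure 37.5 hours.
Posterior: α' = 29 + 316 = 345, β' = 16 + 37.5 = 107/2.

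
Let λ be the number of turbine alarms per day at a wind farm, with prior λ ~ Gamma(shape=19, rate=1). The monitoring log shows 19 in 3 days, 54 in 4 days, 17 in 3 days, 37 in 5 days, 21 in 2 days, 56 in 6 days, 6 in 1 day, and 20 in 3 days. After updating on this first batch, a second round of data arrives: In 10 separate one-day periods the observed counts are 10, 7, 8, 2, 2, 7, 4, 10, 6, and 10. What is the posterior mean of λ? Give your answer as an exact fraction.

Total count: 19 + 54 + 17 + 37 + 21 + 56 + 6 + 20 = 230.
Total exposure: 3 + 4 + 3 + 5 + 2 + 6 + 1 + 3 = 27 days.
After the first batch: Gamma(19 + 230, 1 + 27) = Gamma(249, 28).
Total count: 10 + 7 + 8 + 2 + 2 + 7 + 4 + 10 + 6 + 10 = 66.
Total exposure: 10 days.
After the second batch: Gamma(249 + 66, 28 + 10) = Gamma(315, 38).
Posterior mean = α'/β' = 315/38.

315/38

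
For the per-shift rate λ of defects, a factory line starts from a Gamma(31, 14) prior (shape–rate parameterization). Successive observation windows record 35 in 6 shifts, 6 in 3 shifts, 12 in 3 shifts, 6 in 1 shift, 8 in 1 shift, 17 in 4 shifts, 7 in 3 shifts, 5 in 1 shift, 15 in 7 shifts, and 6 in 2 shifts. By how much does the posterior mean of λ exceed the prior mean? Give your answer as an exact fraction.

677/630

Total count: 35 + 6 + 12 + 6 + 8 + 17 + 7 + 5 + 15 + 6 = 117.
Total exposure: 6 + 3 + 3 + 1 + 1 + 4 + 3 + 1 + 7 + 2 = 31 shifts.
Gamma(α, β) with Poisson data over total exposure Σt gives posterior Gamma(α+Σx, β+Σt) = Gamma(148, 45).
Posterior mean = 148/45 = 148/45; prior mean = 31/14 = 31/14. Difference = 148/45 − 31/14 = 677/630.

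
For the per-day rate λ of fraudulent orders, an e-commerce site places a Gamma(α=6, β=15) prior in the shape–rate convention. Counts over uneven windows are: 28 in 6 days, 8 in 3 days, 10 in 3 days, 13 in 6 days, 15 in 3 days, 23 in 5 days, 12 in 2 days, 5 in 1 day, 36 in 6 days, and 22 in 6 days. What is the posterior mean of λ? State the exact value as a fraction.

89/28

Total count: 28 + 8 + 10 + 13 + 15 + 23 + 12 + 5 + 36 + 22 = 172.
Total exposure: 6 + 3 + 3 + 6 + 3 + 5 + 2 + 1 + 6 + 6 = 41 days.
By Gamma–Poisson conjugacy, the posterior is Gamma(α + Σx, β + Σt) = Gamma(6 + 172, 15 + 41) = Gamma(178, 56).
Posterior mean = α'/β' = 178/56 = 89/28.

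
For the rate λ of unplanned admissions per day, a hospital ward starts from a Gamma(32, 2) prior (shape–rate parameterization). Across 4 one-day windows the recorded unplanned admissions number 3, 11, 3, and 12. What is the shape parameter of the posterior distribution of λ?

61

Total count: 3 + 11 + 3 + 12 = 29.
Total exposure: 4 days.
The Gamma prior is conjugate for the Poisson rate, so λ | data ~ Gamma(32+29, 2+4) = Gamma(61, 6).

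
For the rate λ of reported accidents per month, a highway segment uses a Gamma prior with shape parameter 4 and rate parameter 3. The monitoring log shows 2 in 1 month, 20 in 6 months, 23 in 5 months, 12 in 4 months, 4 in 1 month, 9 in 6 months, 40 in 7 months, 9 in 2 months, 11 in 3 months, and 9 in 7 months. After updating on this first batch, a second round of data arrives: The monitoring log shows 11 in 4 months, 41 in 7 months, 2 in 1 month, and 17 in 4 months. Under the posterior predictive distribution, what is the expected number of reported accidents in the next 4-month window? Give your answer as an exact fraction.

856/61

Total count: 2 + 20 + 23 + 12 + 4 + 9 + 40 + 9 + 11 + 9 = 139.
Total exposure: 1 + 6 + 5 + 4 + 1 + 6 + 7 + 2 + 3 + 7 = 42 months.
After the first batch: Gamma(4 + 139, 3 + 42) = Gamma(143, 45).
Total count: 11 + 41 + 2 + 17 = 71.
Total exposure: 4 + 7 + 1 + 4 = 16 months.
After the second batch: Gamma(143 + 71, 45 + 16) = Gamma(214, 61).
Predictive mean over a 4-month window = T·E[λ|data] = 4·214/61 = 856/61.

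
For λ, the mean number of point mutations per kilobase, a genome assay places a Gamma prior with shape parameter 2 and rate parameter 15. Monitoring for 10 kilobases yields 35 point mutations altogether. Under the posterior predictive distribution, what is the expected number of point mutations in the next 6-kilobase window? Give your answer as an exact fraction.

Total count 35 over total exposure 10 kilobases.
Conjugate update: add total count to the shape and total exposure to the rate, giving Gamma(37, 25).
Predictive mean over a 6-kilobase window = T·E[λ|data] = 6·37/25 = 222/25.

222/25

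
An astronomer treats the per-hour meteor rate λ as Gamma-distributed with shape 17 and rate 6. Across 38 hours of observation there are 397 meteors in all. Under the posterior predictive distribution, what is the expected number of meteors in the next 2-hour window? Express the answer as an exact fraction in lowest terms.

207/11

Total count 397 over total exposure 38 hours.
Conjugate update: add total count to the shape and total exposure to the rate, giving Gamma(414, 44).
Predictive mean over a 2-hour window = T·E[λ|data] = 2·414/44 = 207/11.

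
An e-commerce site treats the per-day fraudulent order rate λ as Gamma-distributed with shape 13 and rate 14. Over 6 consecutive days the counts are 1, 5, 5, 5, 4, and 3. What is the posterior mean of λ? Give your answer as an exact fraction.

9/5

Total count: 1 + 5 + 5 + 5 + 4 + 3 = 23.
Total exposure: 6 days.
Conjugate update: add total count to the shape and total exposure to the rate, giving Gamma(36, 20).
Posterior mean = α'/β' = 36/20 = 9/5.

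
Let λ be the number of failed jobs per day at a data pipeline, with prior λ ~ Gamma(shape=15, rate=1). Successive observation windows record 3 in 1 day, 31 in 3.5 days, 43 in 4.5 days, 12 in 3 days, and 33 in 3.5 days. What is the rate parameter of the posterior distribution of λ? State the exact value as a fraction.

33/2

Total count: 3 + 31 + 43 + 12 + 33 = 122.
Total exposure: 1 + 3.5 + 4.5 + 3 + 3.5 = 15.5 days.
Posterior: α' = 15 + 122 = 137, β' = 1 + 15.5 = 33/2.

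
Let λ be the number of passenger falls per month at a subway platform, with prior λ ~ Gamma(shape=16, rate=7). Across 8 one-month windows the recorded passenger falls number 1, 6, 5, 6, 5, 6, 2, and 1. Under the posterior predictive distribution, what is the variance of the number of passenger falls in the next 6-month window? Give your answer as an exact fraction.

672/25

Total count: 1 + 6 + 5 + 6 + 5 + 6 + 2 + 1 = 32.
Total exposure: 8 months.
Posterior: α' = 16 + 32 = 48, β' = 7 + 8 = 15.
The posterior predictive for a window of length T is Negative Binomial with variance T·α'·(β'+T)/β'² = 6·48·21/225 = 672/25.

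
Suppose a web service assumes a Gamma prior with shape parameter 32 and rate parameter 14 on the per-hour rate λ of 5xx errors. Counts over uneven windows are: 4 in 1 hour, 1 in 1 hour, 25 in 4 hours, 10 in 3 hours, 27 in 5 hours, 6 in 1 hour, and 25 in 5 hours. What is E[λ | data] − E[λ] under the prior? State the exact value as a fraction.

Total count: 4 + 1 + 25 + 10 + 27 + 6 + 25 = 98.
Total exposure: 1 + 1 + 4 + 3 + 5 + 1 + 5 = 20 hours.
The Gamma prior is conjugate for the Poisson rate, so λ | data ~ Gamma(32+98, 14+20) = Gamma(130, 34).
Posterior mean = 130/34 = 65/17; prior mean = 32/14 = 16/7. Difference = 65/17 − 16/7 = 183/119.

183/119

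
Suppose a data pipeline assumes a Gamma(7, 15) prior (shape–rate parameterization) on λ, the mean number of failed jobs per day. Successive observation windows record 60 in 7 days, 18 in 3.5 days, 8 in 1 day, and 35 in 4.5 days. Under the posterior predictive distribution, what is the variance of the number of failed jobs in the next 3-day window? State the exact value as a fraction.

13056/961

Total count: 60 + 18 + 8 + 35 = 121.
Total exposure: 7 + 3.5 + 1 + 4.5 = 16 days.
Posterior: α' = 7 + 121 = 128, β' = 15 + 16 = 31.
The posterior predictive for a window of length T is Negative Binomial with variance T·α'·(β'+T)/β'² = 3·128·34/961 = 13056/961.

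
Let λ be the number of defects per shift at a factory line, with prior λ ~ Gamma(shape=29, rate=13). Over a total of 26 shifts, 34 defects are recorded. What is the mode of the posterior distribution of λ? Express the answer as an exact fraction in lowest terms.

62/39

Total count 34 over total exposure 26 shifts.
Gamma(α, β) with Poisson data over total exposure Σt gives posterior Gamma(α+Σx, β+Σt) = Gamma(63, 39).
Posterior mode = (α'−1)/β' = 62/39.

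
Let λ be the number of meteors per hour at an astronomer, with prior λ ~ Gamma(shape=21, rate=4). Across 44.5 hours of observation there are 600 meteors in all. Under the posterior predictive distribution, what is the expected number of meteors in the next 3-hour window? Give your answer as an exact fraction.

Total count 600 over total exposure 44.5 hours.
Posterior: α' = 21 + 600 = 621, β' = 4 + 44.5 = 97/2.
Predictive mean over a 3-hour window = T·E[λ|data] = 3·621/(97/2) = 3726/97.

3726/97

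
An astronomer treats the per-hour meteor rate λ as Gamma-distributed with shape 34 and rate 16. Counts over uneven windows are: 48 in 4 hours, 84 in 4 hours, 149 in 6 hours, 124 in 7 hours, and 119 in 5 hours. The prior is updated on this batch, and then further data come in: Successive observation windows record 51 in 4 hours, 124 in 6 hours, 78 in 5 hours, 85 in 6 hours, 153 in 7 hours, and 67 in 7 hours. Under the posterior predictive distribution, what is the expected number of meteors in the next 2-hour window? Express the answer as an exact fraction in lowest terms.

Total count: 48 + 84 + 149 + 124 + 119 = 524.
Total exposure: 4 + 4 + 6 + 7 + 5 = 26 hours.
After the first batch: Gamma(34 + 524, 16 + 26) = Gamma(558, 42).
Total count: 51 + 124 + 78 + 85 + 153 + 67 = 558.
Total exposure: 4 + 6 + 5 + 6 + 7 + 7 = 35 hours.
After the second batch: Gamma(558 + 558, 42 + 35) = Gamma(1116, 77).
Predictive mean over a 2-hour window = T·E[λ|data] = 2·1116/77 = 2232/77.

2232/77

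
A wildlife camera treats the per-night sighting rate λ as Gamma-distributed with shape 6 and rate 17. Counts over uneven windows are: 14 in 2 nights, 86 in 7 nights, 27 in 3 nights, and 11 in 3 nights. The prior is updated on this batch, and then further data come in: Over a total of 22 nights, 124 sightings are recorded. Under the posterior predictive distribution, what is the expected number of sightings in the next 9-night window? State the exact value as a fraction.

134/3

Total count: 14 + 86 + 27 + 11 = 138.
Total exposure: 2 + 7 + 3 + 3 = 15 nights.
After the first batch: Gamma(6 + 138, 17 + 15) = Gamma(144, 32).
Total count 124 over total exposure 22 nights.
After the second batch: Gamma(144 + 124, 32 + 22) = Gamma(268, 54).
Predictive mean over a 9-night window = T·E[λ|data] = 9·268/54 = 134/3.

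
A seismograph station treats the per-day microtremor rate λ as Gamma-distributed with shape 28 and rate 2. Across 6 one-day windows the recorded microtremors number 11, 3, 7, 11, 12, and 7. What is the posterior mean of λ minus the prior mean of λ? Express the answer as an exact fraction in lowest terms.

-33/8

Total count: 11 + 3 + 7 + 11 + 12 + 7 = 51.
Total exposure: 6 days.
Conjugate update: add total count to the shape and total exposure to the rate, giving Gamma(79, 8).
Posterior mean = 79/8 = 79/8; prior mean = 28/2 = 14. Difference = 79/8 − 14 = -33/8.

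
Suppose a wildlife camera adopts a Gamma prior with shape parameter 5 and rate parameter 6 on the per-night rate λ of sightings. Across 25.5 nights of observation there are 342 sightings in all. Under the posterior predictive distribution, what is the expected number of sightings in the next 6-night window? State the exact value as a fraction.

Total count 342 over total exposure 25.5 nights.
The Gamma prior is conjugate for the Poisson rate, so λ | data ~ Gamma(5+342, 6+25.5) = Gamma(347, 63/2).
Predictive mean over a 6-night window = T·E[λ|data] = 6·347/(63/2) = 1388/21.

1388/21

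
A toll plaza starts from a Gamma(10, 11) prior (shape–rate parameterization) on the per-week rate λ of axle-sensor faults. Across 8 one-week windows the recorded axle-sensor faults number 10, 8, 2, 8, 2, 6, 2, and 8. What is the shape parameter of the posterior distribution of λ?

Total count: 10 + 8 + 2 + 8 + 2 + 6 + 2 + 8 = 46.
Total exposure: 8 weeks.
Gamma(α, β) with Poisson data over total exposure Σt gives posterior Gamma(α+Σx, β+Σt) = Gamma(56, 19).

56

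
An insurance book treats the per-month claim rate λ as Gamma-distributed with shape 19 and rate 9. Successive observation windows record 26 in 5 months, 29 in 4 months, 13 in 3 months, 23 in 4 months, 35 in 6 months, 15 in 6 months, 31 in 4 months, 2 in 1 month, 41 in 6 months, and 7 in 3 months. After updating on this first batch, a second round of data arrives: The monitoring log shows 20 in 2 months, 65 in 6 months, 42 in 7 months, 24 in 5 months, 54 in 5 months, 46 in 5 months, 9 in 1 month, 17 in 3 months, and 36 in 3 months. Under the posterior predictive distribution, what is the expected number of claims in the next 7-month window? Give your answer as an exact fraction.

Total count: 26 + 29 + 13 + 23 + 35 + 15 + 31 + 2 + 41 + 7 = 222.
Total exposure: 5 + 4 + 3 + 4 + 6 + 6 + 4 + 1 + 6 + 3 = 42 months.
After the first batch: Gamma(19 + 222, 9 + 42) = Gamma(241, 51).
Total count: 20 + 65 + 42 + 24 + 54 + 46 + 9 + 17 + 36 = 313.
Total exposure: 2 + 6 + 7 + 5 + 5 + 5 + 1 + 3 + 3 = 37 months.
After the second batch: Gamma(241 + 313, 51 + 37) = Gamma(554, 88).
Predictive mean over a 7-month window = T·E[λ|data] = 7·554/88 = 1939/44.

1939/44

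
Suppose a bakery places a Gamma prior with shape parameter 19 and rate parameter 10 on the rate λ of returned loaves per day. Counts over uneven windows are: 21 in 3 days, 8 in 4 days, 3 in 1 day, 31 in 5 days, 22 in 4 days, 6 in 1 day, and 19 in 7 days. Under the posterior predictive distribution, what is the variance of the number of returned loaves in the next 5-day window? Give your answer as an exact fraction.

1032/49

Total count: 21 + 8 + 3 + 31 + 22 + 6 + 19 = 110.
Total exposure: 3 + 4 + 1 + 5 + 4 + 1 + 7 = 25 days.
Gamma(α, β) with Poisson data over total exposure Σt gives posterior Gamma(α+Σx, β+Σt) = Gamma(129, 35).
The posterior predictive for a window of length T is Negative Binomial with variance T·α'·(β'+T)/β'² = 5·129·40/1225 = 1032/49.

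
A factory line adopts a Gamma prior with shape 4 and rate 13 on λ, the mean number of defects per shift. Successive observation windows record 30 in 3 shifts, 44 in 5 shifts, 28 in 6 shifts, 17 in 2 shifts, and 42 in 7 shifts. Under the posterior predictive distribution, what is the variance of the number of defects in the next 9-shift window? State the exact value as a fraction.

825/16

Total count: 30 + 44 + 28 + 17 + 42 = 161.
Total exposure: 3 + 5 + 6 + 2 + 7 = 23 shifts.
By Gamma–Poisson conjugacy, the posterior is Gamma(α + Σx, β + Σt) = Gamma(4 + 161, 13 + 23) = Gamma(165, 36).
The posterior predictive for a window of length T is Negative Binomial with variance T·α'·(β'+T)/β'² = 9·165·45/1296 = 825/16.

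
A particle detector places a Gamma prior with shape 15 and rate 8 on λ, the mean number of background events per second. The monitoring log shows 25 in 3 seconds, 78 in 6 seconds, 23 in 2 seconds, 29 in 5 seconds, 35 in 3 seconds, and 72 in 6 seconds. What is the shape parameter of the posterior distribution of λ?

Total count: 25 + 78 + 23 + 29 + 35 + 72 = 262.
Total exposure: 3 + 6 + 2 + 5 + 3 + 6 = 25 seconds.
The Gamma prior is conjugate for the Poisson rate, so λ | data ~ Gamma(15+262, 8+25) = Gamma(277, 33).

277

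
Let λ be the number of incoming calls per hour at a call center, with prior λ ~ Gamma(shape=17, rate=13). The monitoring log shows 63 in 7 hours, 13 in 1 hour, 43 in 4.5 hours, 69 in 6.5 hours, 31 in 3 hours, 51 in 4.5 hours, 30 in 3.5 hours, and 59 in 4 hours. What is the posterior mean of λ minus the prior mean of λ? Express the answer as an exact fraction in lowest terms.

Total count: 63 + 13 + 43 + 69 + 31 + 51 + 30 + 59 = 359.
Total exposure: 7 + 1 + 4.5 + 6.5 + 3 + 4.5 + 3.5 + 4 = 34 hours.
The Gamma prior is conjugate for the Poisson rate, so λ | data ~ Gamma(17+359, 13+34) = Gamma(376, 47).
Posterior mean = 376/47 = 8; prior mean = 17/13 = 17/13. Difference = 8 − 17/13 = 87/13.

87/13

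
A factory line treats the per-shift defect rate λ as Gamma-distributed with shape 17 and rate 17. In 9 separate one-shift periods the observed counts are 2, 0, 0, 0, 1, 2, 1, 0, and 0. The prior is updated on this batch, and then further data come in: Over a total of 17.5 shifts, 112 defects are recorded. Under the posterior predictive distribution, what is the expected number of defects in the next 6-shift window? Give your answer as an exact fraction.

Total count: 2 + 0 + 0 + 0 + 1 + 2 + 1 + 0 + 0 = 6.
Total exposure: 9 shifts.
After the first batch: Gamma(17 + 6, 17 + 9) = Gamma(23, 26).
Total count 112 over total exposure 17.5 shifts.
After the second batch: Gamma(23 + 112, 26 + 17.5) = Gamma(135, 87/2).
Predictive mean over a 6-shift window = T·E[λ|data] = 6·135/(87/2) = 540/29.

540/29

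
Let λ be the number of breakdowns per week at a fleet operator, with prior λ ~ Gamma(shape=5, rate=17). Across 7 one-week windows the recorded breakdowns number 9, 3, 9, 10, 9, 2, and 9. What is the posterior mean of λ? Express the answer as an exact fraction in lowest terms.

7/3

Total count: 9 + 3 + 9 + 10 + 9 + 2 + 9 = 51.
Total exposure: 7 weeks.
Gamma(α, β) with Poisson data over total exposure Σt gives posterior Gamma(α+Σx, β+Σt) = Gamma(56, 24).
Posterior mean = α'/β' = 56/24 = 7/3.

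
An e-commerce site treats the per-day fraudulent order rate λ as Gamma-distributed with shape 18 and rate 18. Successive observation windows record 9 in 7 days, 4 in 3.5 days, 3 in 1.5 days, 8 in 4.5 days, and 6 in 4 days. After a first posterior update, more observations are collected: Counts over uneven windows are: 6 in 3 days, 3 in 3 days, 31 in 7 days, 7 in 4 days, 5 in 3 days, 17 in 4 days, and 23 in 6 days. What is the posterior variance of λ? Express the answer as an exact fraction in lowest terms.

Total count: 9 + 4 + 3 + 8 + 6 = 30.
Total exposure: 7 + 3.5 + 1.5 + 4.5 + 4 = 20.5 days.
After the first batch: Gamma(18 + 30, 18 + 20.5) = Gamma(48, 77/2).
Total count: 6 + 3 + 31 + 7 + 5 + 17 + 23 = 92.
Total exposure: 3 + 3 + 7 + 4 + 3 + 4 + 6 = 30 days.
After the second batch: Gamma(48 + 92, 77/2 + 30) = Gamma(140, 137/2).
Posterior variance = α'/β'² = 140/(18769/4) = 560/18769.

560/18769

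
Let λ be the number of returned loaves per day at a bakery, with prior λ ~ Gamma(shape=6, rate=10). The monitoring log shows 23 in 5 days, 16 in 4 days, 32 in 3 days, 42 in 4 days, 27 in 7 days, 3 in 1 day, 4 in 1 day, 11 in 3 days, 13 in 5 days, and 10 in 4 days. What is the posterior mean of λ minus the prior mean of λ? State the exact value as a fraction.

Total count: 23 + 16 + 32 + 42 + 27 + 3 + 4 + 11 + 13 + 10 = 181.
Total exposure: 5 + 4 + 3 + 4 + 7 + 1 + 1 + 3 + 5 + 4 = 37 days.
The Gamma prior is conjugate for the Poisson rate, so λ | data ~ Gamma(6+181, 10+37) = Gamma(187, 47).
Posterior mean = 187/47 = 187/47; prior mean = 6/10 = 3/5. Difference = 187/47 − 3/5 = 794/235.

794/235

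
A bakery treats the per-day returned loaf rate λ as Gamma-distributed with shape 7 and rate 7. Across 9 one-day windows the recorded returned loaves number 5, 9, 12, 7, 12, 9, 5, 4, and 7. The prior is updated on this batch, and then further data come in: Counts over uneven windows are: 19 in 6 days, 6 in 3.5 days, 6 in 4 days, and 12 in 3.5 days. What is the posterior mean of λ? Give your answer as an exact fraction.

40/11

Total count: 5 + 9 + 12 + 7 + 12 + 9 + 5 + 4 + 7 = 70.
Total exposure: 9 days.
After the first batch: Gamma(7 + 70, 7 + 9) = Gamma(77, 16).
Total count: 19 + 6 + 6 + 12 = 43.
Total exposure: 6 + 3.5 + 4 + 3.5 = 17 days.
After the second batch: Gamma(77 + 43, 16 + 17) = Gamma(120, 33).
Posterior mean = α'/β' = 120/33 = 40/11.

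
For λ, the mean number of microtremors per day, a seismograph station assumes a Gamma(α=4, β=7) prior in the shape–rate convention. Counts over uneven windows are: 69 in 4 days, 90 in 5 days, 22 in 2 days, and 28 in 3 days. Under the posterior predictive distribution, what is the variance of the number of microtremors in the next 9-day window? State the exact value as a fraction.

Total count: 69 + 90 + 22 + 28 = 209.
Total exposure: 4 + 5 + 2 + 3 = 14 days.
Posterior: α' = 4 + 209 = 213, β' = 7 + 14 = 21.
The posterior predictive for a window of length T is Negative Binomial with variance T·α'·(β'+T)/β'² = 9·213·30/441 = 6390/49.

6390/49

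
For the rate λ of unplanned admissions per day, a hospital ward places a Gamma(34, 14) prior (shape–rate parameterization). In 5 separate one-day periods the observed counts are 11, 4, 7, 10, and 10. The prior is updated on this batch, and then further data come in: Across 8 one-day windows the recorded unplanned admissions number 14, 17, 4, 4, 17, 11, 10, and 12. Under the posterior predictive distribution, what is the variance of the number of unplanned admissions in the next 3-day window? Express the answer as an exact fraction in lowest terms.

Total count: 11 + 4 + 7 + 10 + 10 = 42.
Total exposure: 5 days.
After the first batch: Gamma(34 + 42, 14 + 5) = Gamma(76, 19).
Total count: 14 + 17 + 4 + 4 + 17 + 11 + 10 + 12 = 89.
Total exposure: 8 days.
After the second batch: Gamma(76 + 89, 19 + 8) = Gamma(165, 27).
The posterior predictive for a window of length T is Negative Binomial with variance T·α'·(β'+T)/β'² = 3·165·30/729 = 550/27.

550/27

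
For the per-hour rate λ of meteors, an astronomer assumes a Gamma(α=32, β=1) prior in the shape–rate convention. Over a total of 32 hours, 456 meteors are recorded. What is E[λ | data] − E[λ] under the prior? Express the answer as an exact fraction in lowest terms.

Total count 456 over total exposure 32 hours.
Conjugate update: add total count to the shape and total exposure to the rate, giving Gamma(488, 33).
Posterior mean = 488/33 = 488/33; prior mean = 32/1 = 32. Difference = 488/33 − 32 = -568/33.

-568/33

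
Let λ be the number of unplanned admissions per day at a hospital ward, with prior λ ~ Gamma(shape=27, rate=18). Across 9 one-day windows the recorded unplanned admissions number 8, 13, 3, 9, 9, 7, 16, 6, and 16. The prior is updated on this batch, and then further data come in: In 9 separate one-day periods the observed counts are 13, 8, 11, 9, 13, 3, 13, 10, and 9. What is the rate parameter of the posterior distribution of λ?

Total count: 8 + 13 + 3 + 9 + 9 + 7 + 16 + 6 + 16 = 87.
Total exposure: 9 days.
After the first batch: Gamma(27 + 87, 18 + 9) = Gamma(114, 27).
Total count: 13 + 8 + 11 + 9 + 13 + 3 + 13 + 10 + 9 = 89.
Total exposure: 9 days.
After the second batch: Gamma(114 + 89, 27 + 9) = Gamma(203, 36).

36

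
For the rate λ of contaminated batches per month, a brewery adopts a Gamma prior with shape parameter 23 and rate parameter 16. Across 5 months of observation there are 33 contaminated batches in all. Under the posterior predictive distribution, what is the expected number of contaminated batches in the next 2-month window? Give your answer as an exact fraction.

Total count 33 over total exposure 5 months.
By Gamma–Poisson conjugacy, the posterior is Gamma(α + Σx, β + Σt) = Gamma(23 + 33, 16 + 5) = Gamma(56, 21).
Predictive mean over a 2-month window = T·E[λ|data] = 2·56/21 = 16/3.

16/3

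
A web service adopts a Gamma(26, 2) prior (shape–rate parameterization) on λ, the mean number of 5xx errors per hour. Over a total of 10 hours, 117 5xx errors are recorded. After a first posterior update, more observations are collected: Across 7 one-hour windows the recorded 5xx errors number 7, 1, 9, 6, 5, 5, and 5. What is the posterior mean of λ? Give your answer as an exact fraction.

Total count 117 over total exposure 10 hours.
After the first batch: Gamma(26 + 117, 2 + 10) = Gamma(143, 12).
Total count: 7 + 1 + 9 + 6 + 5 + 5 + 5 = 38.
Total exposure: 7 hours.
After the second batch: Gamma(143 + 38, 12 + 7) = Gamma(181, 19).
Posterior mean = α'/β' = 181/19.

181/19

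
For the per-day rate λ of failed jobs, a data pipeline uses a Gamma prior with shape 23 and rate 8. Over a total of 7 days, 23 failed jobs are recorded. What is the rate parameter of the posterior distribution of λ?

Total count 23 over total exposure 7 days.
The Gamma prior is conjugate for the Poisson rate, so λ | data ~ Gamma(23+23, 8+7) = Gamma(46, 15).

15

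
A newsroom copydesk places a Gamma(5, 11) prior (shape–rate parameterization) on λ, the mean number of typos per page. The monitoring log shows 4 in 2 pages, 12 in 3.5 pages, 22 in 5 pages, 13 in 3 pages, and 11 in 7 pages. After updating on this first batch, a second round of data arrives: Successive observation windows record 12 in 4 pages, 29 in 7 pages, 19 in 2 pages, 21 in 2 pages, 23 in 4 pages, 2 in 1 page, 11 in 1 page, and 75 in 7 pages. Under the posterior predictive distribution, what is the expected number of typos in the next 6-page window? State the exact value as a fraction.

Total count: 4 + 12 + 22 + 13 + 11 = 62.
Total exposure: 2 + 3.5 + 5 + 3 + 7 = 20.5 pages.
After the first batch: Gamma(5 + 62, 11 + 20.5) = Gamma(67, 63/2).
Total count: 12 + 29 + 19 + 21 + 23 + 2 + 11 + 75 = 192.
Total exposure: 4 + 7 + 2 + 2 + 4 + 1 + 1 + 7 = 28 pages.
After the second batch: Gamma(67 + 192, 63/2 + 28) = Gamma(259, 119/2).
Predictive mean over a 6-page window = T·E[λ|data] = 6·259/(119/2) = 444/17.

444/17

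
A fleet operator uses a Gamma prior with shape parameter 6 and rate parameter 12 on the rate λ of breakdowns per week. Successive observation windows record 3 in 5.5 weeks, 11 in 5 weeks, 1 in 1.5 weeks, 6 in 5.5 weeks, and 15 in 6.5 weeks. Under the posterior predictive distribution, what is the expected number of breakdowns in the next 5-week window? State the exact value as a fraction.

35/6

Total count: 3 + 11 + 1 + 6 + 15 = 36.
Total exposure: 5.5 + 5 + 1.5 + 5.5 + 6.5 = 24 weeks.
Posterior: α' = 6 + 36 = 42, β' = 12 + 24 = 36.
Predictive mean over a 5-week window = T·E[λ|data] = 5·42/36 = 35/6.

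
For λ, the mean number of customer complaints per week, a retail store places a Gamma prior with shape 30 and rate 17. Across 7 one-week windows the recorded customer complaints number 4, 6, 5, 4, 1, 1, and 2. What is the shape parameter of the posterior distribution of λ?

Total count: 4 + 6 + 5 + 4 + 1 + 1 + 2 = 23.
Total exposure: 7 weeks.
Conjugate update: add total count to the shape and total exposure to the rate, giving Gamma(53, 24).

53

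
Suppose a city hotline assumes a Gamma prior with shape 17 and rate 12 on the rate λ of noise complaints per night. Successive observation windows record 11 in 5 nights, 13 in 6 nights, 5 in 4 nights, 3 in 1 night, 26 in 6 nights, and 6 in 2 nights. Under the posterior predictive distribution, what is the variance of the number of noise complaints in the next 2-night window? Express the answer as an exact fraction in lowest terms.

Total count: 11 + 13 + 5 + 3 + 26 + 6 = 64.
Total exposure: 5 + 6 + 4 + 1 + 6 + 2 = 24 nights.
By Gamma–Poisson conjugacy, the posterior is Gamma(α + Σx, β + Σt) = Gamma(17 + 64, 12 + 24) = Gamma(81, 36).
The posterior predictive for a window of length T is Negative Binomial with variance T·α'·(β'+T)/β'² = 2·81·38/1296 = 19/4.

19/4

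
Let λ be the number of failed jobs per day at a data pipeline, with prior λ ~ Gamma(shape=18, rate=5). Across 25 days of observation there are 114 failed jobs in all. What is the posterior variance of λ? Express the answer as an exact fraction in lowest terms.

11/75

Total count 114 over total exposure 25 days.
Gamma(α, β) with Poisson data over total exposure Σt gives posterior Gamma(α+Σx, β+Σt) = Gamma(132, 30).
Posterior variance = α'/β'² = 132/900 = 11/75.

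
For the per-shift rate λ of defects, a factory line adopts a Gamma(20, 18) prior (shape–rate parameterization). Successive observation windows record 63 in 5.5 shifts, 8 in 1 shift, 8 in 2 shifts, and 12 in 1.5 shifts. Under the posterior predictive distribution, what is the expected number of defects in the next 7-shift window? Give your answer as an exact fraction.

Total count: 63 + 8 + 8 + 12 = 91.
Total exposure: 5.5 + 1 + 2 + 1.5 = 10 shifts.
By Gamma–Poisson conjugacy, the posterior is Gamma(α + Σx, β + Σt) = Gamma(20 + 91, 18 + 10) = Gamma(111, 28).
Predictive mean over a 7-shift window = T·E[λ|data] = 7·111/28 = 111/4.

111/4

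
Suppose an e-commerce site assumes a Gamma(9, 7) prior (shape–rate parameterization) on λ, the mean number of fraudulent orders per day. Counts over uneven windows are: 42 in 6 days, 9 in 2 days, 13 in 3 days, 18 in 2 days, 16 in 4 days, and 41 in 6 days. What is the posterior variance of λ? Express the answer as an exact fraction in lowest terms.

37/225

Total count: 42 + 9 + 13 + 18 + 16 + 41 = 139.
Total exposure: 6 + 2 + 3 + 2 + 4 + 6 = 23 days.
The Gamma prior is conjugate for the Poisson rate, so λ | data ~ Gamma(9+139, 7+23) = Gamma(148, 30).
Posterior variance = α'/β'² = 148/900 = 37/225.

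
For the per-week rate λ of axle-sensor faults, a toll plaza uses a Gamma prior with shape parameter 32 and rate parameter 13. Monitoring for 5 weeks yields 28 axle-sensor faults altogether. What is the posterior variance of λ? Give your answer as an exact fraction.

5/27

Total count 28 over total exposure 5 weeks.
Conjugate update: add total count to the shape and total exposure to the rate, giving Gamma(60, 18).
Posterior variance = α'/β'² = 60/324 = 5/27.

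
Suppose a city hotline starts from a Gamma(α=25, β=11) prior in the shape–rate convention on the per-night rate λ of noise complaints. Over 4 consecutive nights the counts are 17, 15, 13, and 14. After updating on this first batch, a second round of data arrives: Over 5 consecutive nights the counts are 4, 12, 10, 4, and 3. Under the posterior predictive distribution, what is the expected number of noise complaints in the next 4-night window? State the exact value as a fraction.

Total count: 17 + 15 + 13 + 14 = 59.
Total exposure: 4 nights.
After the first batch: Gamma(25 + 59, 11 + 4) = Gamma(84, 15).
Total count: 4 + 12 + 10 + 4 + 3 = 33.
Total exposure: 5 nights.
After the second batch: Gamma(84 + 33, 15 + 5) = Gamma(117, 20).
Predictive mean over a 4-night window = T·E[λ|data] = 4·117/20 = 117/5.

117/5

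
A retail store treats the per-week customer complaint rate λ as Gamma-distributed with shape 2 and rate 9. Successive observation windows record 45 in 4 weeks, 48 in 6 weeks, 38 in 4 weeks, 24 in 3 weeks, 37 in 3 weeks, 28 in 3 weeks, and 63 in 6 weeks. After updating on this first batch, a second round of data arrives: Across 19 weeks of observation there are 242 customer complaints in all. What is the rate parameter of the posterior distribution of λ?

Total count: 45 + 48 + 38 + 24 + 37 + 28 + 63 = 283.
Total exposure: 4 + 6 + 4 + 3 + 3 + 3 + 6 = 29 weeks.
After the first batch: Gamma(2 + 283, 9 + 29) = Gamma(285, 38).
Total count 242 over total exposure 19 weeks.
After the second batch: Gamma(285 + 242, 38 + 19) = Gamma(527, 57).

57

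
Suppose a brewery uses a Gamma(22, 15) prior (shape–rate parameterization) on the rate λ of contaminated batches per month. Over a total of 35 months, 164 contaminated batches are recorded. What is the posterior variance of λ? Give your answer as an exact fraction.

Total count 164 over total exposure 35 months.
Gamma(α, β) with Poisson data over total exposure Σt gives posterior Gamma(α+Σx, β+Σt) = Gamma(186, 50).
Posterior variance = α'/β'² = 186/2500 = 93/1250.

93/1250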